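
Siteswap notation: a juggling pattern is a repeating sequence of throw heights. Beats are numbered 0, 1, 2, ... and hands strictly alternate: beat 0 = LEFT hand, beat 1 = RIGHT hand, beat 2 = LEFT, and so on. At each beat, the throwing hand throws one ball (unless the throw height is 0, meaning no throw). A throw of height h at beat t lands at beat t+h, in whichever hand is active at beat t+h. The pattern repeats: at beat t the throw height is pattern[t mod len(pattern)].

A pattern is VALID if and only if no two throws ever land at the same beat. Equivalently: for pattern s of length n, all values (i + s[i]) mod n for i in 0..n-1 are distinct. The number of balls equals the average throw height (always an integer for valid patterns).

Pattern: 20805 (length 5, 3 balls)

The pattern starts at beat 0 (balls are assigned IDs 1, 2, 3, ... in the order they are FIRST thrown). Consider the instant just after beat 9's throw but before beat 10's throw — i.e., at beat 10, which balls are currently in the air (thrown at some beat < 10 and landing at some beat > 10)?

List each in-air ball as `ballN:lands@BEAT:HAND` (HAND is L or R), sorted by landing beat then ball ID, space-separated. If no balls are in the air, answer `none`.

Answer: ball2:lands@14:L ball3:lands@15:R

Derivation:
Beat 0 (L): throw ball1 h=2 -> lands@2:L; in-air after throw: [b1@2:L]
Beat 2 (L): throw ball1 h=8 -> lands@10:L; in-air after throw: [b1@10:L]
Beat 4 (L): throw ball2 h=5 -> lands@9:R; in-air after throw: [b2@9:R b1@10:L]
Beat 5 (R): throw ball3 h=2 -> lands@7:R; in-air after throw: [b3@7:R b2@9:R b1@10:L]
Beat 7 (R): throw ball3 h=8 -> lands@15:R; in-air after throw: [b2@9:R b1@10:L b3@15:R]
Beat 9 (R): throw ball2 h=5 -> lands@14:L; in-air after throw: [b1@10:L b2@14:L b3@15:R]
Beat 10 (L): throw ball1 h=2 -> lands@12:L; in-air after throw: [b1@12:L b2@14:L b3@15:R]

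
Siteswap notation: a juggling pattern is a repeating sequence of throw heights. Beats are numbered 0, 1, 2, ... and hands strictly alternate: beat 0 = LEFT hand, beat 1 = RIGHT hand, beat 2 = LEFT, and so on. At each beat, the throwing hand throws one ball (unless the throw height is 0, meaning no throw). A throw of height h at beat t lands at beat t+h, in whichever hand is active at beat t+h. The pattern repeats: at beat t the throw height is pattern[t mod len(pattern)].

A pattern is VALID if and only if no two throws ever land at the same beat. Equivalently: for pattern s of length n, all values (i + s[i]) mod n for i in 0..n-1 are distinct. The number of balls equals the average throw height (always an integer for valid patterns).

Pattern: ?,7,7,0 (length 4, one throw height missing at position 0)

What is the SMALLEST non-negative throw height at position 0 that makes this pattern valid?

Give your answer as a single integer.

Answer: 2

Derivation:
i=0: s[i]=? (unknown)
i=1: (1 + 7) mod 4 = 0
i=2: (2 + 7) mod 4 = 1
i=3: (3 + 0) mod 4 = 3
Known residues: [0, 1, 3]; need a permutation of 0..3, so missing residue r = 2
Need (0 + s) mod 4 = 2; smallest s = (2 - 0) mod 4 = 2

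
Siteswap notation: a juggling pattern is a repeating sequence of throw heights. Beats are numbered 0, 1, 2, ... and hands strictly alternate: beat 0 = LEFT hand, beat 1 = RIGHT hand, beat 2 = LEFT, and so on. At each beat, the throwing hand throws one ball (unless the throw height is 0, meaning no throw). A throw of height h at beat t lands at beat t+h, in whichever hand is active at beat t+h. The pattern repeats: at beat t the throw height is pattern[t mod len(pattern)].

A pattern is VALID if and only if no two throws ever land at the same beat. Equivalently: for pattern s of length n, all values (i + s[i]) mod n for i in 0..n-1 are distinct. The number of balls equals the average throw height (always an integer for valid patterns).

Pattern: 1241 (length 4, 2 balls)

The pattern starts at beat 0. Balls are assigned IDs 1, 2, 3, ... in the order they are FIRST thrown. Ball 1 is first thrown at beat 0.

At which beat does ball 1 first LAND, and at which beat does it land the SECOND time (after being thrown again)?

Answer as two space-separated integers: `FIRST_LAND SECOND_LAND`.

Answer: 1 3

Derivation:
Beat 0 (L): throw ball1 h=1 -> lands@1:R; in-air after throw: [b1@1:R]
Beat 1 (R): throw ball1 h=2 -> lands@3:R; in-air after throw: [b1@3:R]
Beat 2 (L): throw ball2 h=4 -> lands@6:L; in-air after throw: [b1@3:R b2@6:L]
Beat 3 (R): throw ball1 h=1 -> lands@4:L; in-air after throw: [b1@4:L b2@6:L]
Ball 1: thrown@0 h=1 -> first land @1; rethrown@1 h=2 -> second land @3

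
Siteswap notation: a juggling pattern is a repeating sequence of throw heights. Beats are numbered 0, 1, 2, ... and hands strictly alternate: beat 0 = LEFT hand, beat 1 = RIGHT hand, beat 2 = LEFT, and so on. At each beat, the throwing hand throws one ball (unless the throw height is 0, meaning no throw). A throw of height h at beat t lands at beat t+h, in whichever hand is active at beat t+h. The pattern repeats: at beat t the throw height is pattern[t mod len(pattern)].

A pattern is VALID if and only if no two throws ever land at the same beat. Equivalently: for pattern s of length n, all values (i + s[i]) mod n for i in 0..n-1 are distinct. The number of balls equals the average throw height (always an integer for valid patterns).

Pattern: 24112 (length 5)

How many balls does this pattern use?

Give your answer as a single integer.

Answer: 2

Derivation:
Pattern = [2, 4, 1, 1, 2], length n = 5
  position 0: throw height = 2, running sum = 2
  position 1: throw height = 4, running sum = 6
  position 2: throw height = 1, running sum = 7
  position 3: throw height = 1, running sum = 8
  position 4: throw height = 2, running sum = 10
Total sum = 10; balls = sum / n = 10 / 5 = 2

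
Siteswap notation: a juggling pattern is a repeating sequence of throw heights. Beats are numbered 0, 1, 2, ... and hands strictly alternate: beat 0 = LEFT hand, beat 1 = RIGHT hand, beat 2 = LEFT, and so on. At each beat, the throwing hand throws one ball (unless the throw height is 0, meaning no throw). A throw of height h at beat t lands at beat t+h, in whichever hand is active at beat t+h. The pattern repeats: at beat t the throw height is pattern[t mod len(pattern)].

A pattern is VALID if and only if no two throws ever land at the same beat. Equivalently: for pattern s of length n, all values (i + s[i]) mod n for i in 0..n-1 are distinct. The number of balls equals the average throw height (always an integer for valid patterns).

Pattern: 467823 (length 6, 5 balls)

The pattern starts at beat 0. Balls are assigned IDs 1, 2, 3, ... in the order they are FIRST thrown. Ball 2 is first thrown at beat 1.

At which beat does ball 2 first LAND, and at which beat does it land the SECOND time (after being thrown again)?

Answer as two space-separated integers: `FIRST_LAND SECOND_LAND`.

Beat 0 (L): throw ball1 h=4 -> lands@4:L; in-air after throw: [b1@4:L]
Beat 1 (R): throw ball2 h=6 -> lands@7:R; in-air after throw: [b1@4:L b2@7:R]
Beat 2 (L): throw ball3 h=7 -> lands@9:R; in-air after throw: [b1@4:L b2@7:R b3@9:R]
Beat 3 (R): throw ball4 h=8 -> lands@11:R; in-air after throw: [b1@4:L b2@7:R b3@9:R b4@11:R]
Beat 4 (L): throw ball1 h=2 -> lands@6:L; in-air after throw: [b1@6:L b2@7:R b3@9:R b4@11:R]
Beat 5 (R): throw ball5 h=3 -> lands@8:L; in-air after throw: [b1@6:L b2@7:R b5@8:L b3@9:R b4@11:R]
Beat 6 (L): throw ball1 h=4 -> lands@10:L; in-air after throw: [b2@7:R b5@8:L b3@9:R b1@10:L b4@11:R]
Beat 7 (R): throw ball2 h=6 -> lands@13:R; in-air after throw: [b5@8:L b3@9:R b1@10:L b4@11:R b2@13:R]
Beat 8 (L): throw ball5 h=7 -> lands@15:R; in-air after throw: [b3@9:R b1@10:L b4@11:R b2@13:R b5@15:R]
Beat 9 (R): throw ball3 h=8 -> lands@17:R; in-air after throw: [b1@10:L b4@11:R b2@13:R b5@15:R b3@17:R]
Beat 10 (L): throw ball1 h=2 -> lands@12:L; in-air after throw: [b4@11:R b1@12:L b2@13:R b5@15:R b3@17:R]
Beat 11 (R): throw ball4 h=3 -> lands@14:L; in-air after throw: [b1@12:L b2@13:R b4@14:L b5@15:R b3@17:R]
Beat 12 (L): throw ball1 h=4 -> lands@16:L; in-air after throw: [b2@13:R b4@14:L b5@15:R b1@16:L b3@17:R]
Ball 2: thrown@1 h=6 -> first land @7; rethrown@7 h=6 -> second land @13

Answer: 7 13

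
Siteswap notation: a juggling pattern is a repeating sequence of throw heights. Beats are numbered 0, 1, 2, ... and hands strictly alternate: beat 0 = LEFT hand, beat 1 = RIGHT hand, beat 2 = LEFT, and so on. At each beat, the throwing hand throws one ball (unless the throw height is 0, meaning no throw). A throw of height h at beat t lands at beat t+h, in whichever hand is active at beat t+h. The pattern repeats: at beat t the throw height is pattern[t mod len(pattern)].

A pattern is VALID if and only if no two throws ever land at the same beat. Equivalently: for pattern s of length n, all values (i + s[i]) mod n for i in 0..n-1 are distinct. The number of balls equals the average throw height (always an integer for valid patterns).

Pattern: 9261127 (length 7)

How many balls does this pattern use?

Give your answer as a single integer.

Pattern = [9, 2, 6, 1, 1, 2, 7], length n = 7
  position 0: throw height = 9, running sum = 9
  position 1: throw height = 2, running sum = 11
  position 2: throw height = 6, running sum = 17
  position 3: throw height = 1, running sum = 18
  position 4: throw height = 1, running sum = 19
  position 5: throw height = 2, running sum = 21
  position 6: throw height = 7, running sum = 28
Total sum = 28; balls = sum / n = 28 / 7 = 4

Answer: 4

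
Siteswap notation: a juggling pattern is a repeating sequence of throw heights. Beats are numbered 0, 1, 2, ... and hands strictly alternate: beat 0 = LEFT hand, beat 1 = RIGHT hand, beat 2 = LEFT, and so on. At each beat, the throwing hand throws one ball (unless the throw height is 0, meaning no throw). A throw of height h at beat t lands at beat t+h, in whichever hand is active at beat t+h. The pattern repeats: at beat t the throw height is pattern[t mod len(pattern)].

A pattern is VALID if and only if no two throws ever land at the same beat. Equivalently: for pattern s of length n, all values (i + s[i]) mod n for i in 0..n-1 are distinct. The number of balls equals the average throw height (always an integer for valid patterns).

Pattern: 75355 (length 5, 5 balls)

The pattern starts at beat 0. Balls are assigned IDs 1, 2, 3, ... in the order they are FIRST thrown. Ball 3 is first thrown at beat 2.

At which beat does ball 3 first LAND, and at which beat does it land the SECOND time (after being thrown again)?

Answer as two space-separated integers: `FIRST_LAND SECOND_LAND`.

Beat 0 (L): throw ball1 h=7 -> lands@7:R; in-air after throw: [b1@7:R]
Beat 1 (R): throw ball2 h=5 -> lands@6:L; in-air after throw: [b2@6:L b1@7:R]
Beat 2 (L): throw ball3 h=3 -> lands@5:R; in-air after throw: [b3@5:R b2@6:L b1@7:R]
Beat 3 (R): throw ball4 h=5 -> lands@8:L; in-air after throw: [b3@5:R b2@6:L b1@7:R b4@8:L]
Beat 4 (L): throw ball5 h=5 -> lands@9:R; in-air after throw: [b3@5:R b2@6:L b1@7:R b4@8:L b5@9:R]
Beat 5 (R): throw ball3 h=7 -> lands@12:L; in-air after throw: [b2@6:L b1@7:R b4@8:L b5@9:R b3@12:L]
Beat 6 (L): throw ball2 h=5 -> lands@11:R; in-air after throw: [b1@7:R b4@8:L b5@9:R b2@11:R b3@12:L]
Beat 7 (R): throw ball1 h=3 -> lands@10:L; in-air after throw: [b4@8:L b5@9:R b1@10:L b2@11:R b3@12:L]
Beat 8 (L): throw ball4 h=5 -> lands@13:R; in-air after throw: [b5@9:R b1@10:L b2@11:R b3@12:L b4@13:R]
Beat 9 (R): throw ball5 h=5 -> lands@14:L; in-air after throw: [b1@10:L b2@11:R b3@12:L b4@13:R b5@14:L]
Beat 10 (L): throw ball1 h=7 -> lands@17:R; in-air after throw: [b2@11:R b3@12:L b4@13:R b5@14:L b1@17:R]
Beat 11 (R): throw ball2 h=5 -> lands@16:L; in-air after throw: [b3@12:L b4@13:R b5@14:L b2@16:L b1@17:R]
Beat 12 (L): throw ball3 h=3 -> lands@15:R; in-air after throw: [b4@13:R b5@14:L b3@15:R b2@16:L b1@17:R]
Ball 3: thrown@2 h=3 -> first land @5; rethrown@5 h=7 -> second land @12

Answer: 5 12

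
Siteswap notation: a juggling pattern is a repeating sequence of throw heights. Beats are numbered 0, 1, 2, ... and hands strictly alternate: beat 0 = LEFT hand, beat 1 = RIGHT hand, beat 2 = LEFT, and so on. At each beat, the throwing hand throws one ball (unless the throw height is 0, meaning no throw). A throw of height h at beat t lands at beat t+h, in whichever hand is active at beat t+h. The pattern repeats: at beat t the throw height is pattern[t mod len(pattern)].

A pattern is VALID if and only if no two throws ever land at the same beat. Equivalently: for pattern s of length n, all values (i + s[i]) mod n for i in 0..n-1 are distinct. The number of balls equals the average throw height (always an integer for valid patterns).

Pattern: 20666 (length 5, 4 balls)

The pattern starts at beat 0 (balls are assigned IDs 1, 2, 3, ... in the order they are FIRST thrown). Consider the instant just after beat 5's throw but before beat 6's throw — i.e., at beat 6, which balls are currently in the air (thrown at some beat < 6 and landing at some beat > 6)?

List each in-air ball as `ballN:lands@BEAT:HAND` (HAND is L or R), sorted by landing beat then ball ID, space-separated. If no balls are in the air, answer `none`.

Beat 0 (L): throw ball1 h=2 -> lands@2:L; in-air after throw: [b1@2:L]
Beat 2 (L): throw ball1 h=6 -> lands@8:L; in-air after throw: [b1@8:L]
Beat 3 (R): throw ball2 h=6 -> lands@9:R; in-air after throw: [b1@8:L b2@9:R]
Beat 4 (L): throw ball3 h=6 -> lands@10:L; in-air after throw: [b1@8:L b2@9:R b3@10:L]
Beat 5 (R): throw ball4 h=2 -> lands@7:R; in-air after throw: [b4@7:R b1@8:L b2@9:R b3@10:L]

Answer: ball4:lands@7:R ball1:lands@8:L ball2:lands@9:R ball3:lands@10:L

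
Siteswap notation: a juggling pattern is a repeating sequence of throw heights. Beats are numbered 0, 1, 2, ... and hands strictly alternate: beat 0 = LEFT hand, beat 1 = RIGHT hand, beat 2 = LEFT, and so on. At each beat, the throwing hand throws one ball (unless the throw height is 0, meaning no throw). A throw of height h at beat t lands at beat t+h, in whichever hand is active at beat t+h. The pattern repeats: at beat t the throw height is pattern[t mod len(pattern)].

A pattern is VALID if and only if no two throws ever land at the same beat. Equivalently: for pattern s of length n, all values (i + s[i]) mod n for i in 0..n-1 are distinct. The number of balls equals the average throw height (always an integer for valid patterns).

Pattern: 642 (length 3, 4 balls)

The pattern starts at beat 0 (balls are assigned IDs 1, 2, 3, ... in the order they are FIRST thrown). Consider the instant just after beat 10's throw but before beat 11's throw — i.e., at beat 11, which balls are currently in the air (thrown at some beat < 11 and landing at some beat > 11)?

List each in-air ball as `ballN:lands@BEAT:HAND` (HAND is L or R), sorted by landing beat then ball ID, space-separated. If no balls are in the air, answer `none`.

Beat 0 (L): throw ball1 h=6 -> lands@6:L; in-air after throw: [b1@6:L]
Beat 1 (R): throw ball2 h=4 -> lands@5:R; in-air after throw: [b2@5:R b1@6:L]
Beat 2 (L): throw ball3 h=2 -> lands@4:L; in-air after throw: [b3@4:L b2@5:R b1@6:L]
Beat 3 (R): throw ball4 h=6 -> lands@9:R; in-air after throw: [b3@4:L b2@5:R b1@6:L b4@9:R]
Beat 4 (L): throw ball3 h=4 -> lands@8:L; in-air after throw: [b2@5:R b1@6:L b3@8:L b4@9:R]
Beat 5 (R): throw ball2 h=2 -> lands@7:R; in-air after throw: [b1@6:L b2@7:R b3@8:L b4@9:R]
Beat 6 (L): throw ball1 h=6 -> lands@12:L; in-air after throw: [b2@7:R b3@8:L b4@9:R b1@12:L]
Beat 7 (R): throw ball2 h=4 -> lands@11:R; in-air after throw: [b3@8:L b4@9:R b2@11:R b1@12:L]
Beat 8 (L): throw ball3 h=2 -> lands@10:L; in-air after throw: [b4@9:R b3@10:L b2@11:R b1@12:L]
Beat 9 (R): throw ball4 h=6 -> lands@15:R; in-air after throw: [b3@10:L b2@11:R b1@12:L b4@15:R]
Beat 10 (L): throw ball3 h=4 -> lands@14:L; in-air after throw: [b2@11:R b1@12:L b3@14:L b4@15:R]
Beat 11 (R): throw ball2 h=2 -> lands@13:R; in-air after throw: [b1@12:L b2@13:R b3@14:L b4@15:R]

Answer: ball1:lands@12:L ball3:lands@14:L ball4:lands@15:R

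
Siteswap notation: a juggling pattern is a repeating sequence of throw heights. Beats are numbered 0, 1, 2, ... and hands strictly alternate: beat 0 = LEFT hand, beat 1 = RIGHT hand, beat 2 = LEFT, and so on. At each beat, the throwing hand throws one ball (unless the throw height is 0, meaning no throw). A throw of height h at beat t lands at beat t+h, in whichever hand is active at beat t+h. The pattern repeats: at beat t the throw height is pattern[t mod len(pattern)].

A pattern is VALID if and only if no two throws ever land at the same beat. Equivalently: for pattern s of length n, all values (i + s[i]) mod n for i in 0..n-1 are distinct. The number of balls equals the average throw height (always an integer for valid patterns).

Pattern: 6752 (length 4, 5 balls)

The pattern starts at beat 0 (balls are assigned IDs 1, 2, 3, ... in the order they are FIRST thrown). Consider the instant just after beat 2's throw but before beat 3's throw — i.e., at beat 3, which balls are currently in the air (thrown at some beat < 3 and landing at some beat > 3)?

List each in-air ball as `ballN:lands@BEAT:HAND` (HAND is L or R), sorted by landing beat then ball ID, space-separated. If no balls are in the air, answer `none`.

Answer: ball1:lands@6:L ball3:lands@7:R ball2:lands@8:L

Derivation:
Beat 0 (L): throw ball1 h=6 -> lands@6:L; in-air after throw: [b1@6:L]
Beat 1 (R): throw ball2 h=7 -> lands@8:L; in-air after throw: [b1@6:L b2@8:L]
Beat 2 (L): throw ball3 h=5 -> lands@7:R; in-air after throw: [b1@6:L b3@7:R b2@8:L]
Beat 3 (R): throw ball4 h=2 -> lands@5:R; in-air after throw: [b4@5:R b1@6:L b3@7:R b2@8:L]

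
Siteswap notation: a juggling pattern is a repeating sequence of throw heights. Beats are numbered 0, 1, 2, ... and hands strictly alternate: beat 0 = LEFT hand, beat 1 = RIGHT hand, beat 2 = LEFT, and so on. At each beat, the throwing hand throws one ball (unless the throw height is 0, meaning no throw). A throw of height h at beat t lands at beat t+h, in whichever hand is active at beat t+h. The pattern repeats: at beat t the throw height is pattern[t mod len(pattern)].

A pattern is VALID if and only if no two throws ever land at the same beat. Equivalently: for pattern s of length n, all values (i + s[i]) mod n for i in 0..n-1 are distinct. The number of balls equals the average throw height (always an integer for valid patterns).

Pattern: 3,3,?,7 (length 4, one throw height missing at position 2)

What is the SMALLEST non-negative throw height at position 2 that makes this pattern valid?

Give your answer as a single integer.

Answer: 3

Derivation:
i=0: (0 + 3) mod 4 = 3
i=1: (1 + 3) mod 4 = 0
i=2: s[i]=? (unknown)
i=3: (3 + 7) mod 4 = 2
Known residues: [0, 2, 3]; need a permutation of 0..3, so missing residue r = 1
Need (2 + s) mod 4 = 1; smallest s = (1 - 2) mod 4 = 3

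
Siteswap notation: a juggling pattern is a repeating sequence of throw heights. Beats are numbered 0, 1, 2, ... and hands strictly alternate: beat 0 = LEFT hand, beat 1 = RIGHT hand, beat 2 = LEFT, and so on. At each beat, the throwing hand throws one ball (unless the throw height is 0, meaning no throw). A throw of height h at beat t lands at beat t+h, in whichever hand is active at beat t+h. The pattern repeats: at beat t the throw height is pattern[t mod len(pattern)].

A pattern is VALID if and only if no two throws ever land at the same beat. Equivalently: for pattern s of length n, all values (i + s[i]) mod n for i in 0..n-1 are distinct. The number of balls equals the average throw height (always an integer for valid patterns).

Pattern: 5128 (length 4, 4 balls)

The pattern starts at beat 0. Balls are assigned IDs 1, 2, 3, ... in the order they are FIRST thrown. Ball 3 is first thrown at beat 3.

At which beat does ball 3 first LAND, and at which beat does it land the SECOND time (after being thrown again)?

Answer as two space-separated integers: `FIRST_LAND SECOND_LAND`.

Beat 0 (L): throw ball1 h=5 -> lands@5:R; in-air after throw: [b1@5:R]
Beat 1 (R): throw ball2 h=1 -> lands@2:L; in-air after throw: [b2@2:L b1@5:R]
Beat 2 (L): throw ball2 h=2 -> lands@4:L; in-air after throw: [b2@4:L b1@5:R]
Beat 3 (R): throw ball3 h=8 -> lands@11:R; in-air after throw: [b2@4:L b1@5:R b3@11:R]
Beat 4 (L): throw ball2 h=5 -> lands@9:R; in-air after throw: [b1@5:R b2@9:R b3@11:R]
Beat 5 (R): throw ball1 h=1 -> lands@6:L; in-air after throw: [b1@6:L b2@9:R b3@11:R]
Beat 6 (L): throw ball1 h=2 -> lands@8:L; in-air after throw: [b1@8:L b2@9:R b3@11:R]
Beat 7 (R): throw ball4 h=8 -> lands@15:R; in-air after throw: [b1@8:L b2@9:R b3@11:R b4@15:R]
Beat 8 (L): throw ball1 h=5 -> lands@13:R; in-air after throw: [b2@9:R b3@11:R b1@13:R b4@15:R]
Beat 9 (R): throw ball2 h=1 -> lands@10:L; in-air after throw: [b2@10:L b3@11:R b1@13:R b4@15:R]
Beat 10 (L): throw ball2 h=2 -> lands@12:L; in-air after throw: [b3@11:R b2@12:L b1@13:R b4@15:R]
Beat 11 (R): throw ball3 h=8 -> lands@19:R; in-air after throw: [b2@12:L b1@13:R b4@15:R b3@19:R]
Beat 12 (L): throw ball2 h=5 -> lands@17:R; in-air after throw: [b1@13:R b4@15:R b2@17:R b3@19:R]
Ball 3: thrown@3 h=8 -> first land @11; rethrown@11 h=8 -> second land @19

Answer: 11 19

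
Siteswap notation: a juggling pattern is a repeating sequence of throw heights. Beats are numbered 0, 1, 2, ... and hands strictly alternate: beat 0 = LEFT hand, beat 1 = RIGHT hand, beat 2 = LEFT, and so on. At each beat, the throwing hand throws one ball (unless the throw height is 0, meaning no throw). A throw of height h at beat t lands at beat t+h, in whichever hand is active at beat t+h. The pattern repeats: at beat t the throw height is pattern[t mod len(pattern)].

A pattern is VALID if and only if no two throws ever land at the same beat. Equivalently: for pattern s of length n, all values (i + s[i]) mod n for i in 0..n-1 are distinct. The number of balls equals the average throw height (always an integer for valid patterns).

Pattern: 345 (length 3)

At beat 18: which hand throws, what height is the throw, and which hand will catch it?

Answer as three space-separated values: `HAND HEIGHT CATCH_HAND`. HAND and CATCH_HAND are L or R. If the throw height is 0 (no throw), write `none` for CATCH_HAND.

Beat 18: 18 mod 2 = 0, so hand = L
Throw height = pattern[18 mod 3] = pattern[0] = 3
Lands at beat 18+3=21, 21 mod 2 = 1, so catch hand = R

Answer: L 3 R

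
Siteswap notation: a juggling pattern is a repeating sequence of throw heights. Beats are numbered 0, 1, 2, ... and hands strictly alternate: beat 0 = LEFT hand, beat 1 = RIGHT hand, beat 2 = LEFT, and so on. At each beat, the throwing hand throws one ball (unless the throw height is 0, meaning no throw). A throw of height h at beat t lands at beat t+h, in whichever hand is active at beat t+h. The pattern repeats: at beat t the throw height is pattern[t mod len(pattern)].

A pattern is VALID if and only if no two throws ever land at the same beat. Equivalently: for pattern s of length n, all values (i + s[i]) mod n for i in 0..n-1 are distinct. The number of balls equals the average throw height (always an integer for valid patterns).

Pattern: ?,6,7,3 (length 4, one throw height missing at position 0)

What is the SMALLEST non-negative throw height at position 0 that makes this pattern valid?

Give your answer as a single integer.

i=0: s[i]=? (unknown)
i=1: (1 + 6) mod 4 = 3
i=2: (2 + 7) mod 4 = 1
i=3: (3 + 3) mod 4 = 2
Known residues: [1, 2, 3]; need a permutation of 0..3, so missing residue r = 0
Need (0 + s) mod 4 = 0; smallest s = (0 - 0) mod 4 = 0

Answer: 0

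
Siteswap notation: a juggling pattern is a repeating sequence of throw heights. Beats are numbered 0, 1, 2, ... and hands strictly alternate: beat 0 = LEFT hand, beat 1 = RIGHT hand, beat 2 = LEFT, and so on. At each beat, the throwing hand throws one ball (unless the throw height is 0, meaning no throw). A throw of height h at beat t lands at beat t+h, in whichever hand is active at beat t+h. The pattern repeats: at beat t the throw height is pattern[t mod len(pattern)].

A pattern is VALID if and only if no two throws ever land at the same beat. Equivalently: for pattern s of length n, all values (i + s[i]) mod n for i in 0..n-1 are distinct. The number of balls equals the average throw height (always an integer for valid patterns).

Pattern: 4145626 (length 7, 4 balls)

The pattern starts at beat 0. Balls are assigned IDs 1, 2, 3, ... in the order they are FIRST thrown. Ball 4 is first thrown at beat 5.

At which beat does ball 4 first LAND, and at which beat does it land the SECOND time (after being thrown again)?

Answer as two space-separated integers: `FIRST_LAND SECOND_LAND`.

Answer: 7 11

Derivation:
Beat 0 (L): throw ball1 h=4 -> lands@4:L; in-air after throw: [b1@4:L]
Beat 1 (R): throw ball2 h=1 -> lands@2:L; in-air after throw: [b2@2:L b1@4:L]
Beat 2 (L): throw ball2 h=4 -> lands@6:L; in-air after throw: [b1@4:L b2@6:L]
Beat 3 (R): throw ball3 h=5 -> lands@8:L; in-air after throw: [b1@4:L b2@6:L b3@8:L]
Beat 4 (L): throw ball1 h=6 -> lands@10:L; in-air after throw: [b2@6:L b3@8:L b1@10:L]
Beat 5 (R): throw ball4 h=2 -> lands@7:R; in-air after throw: [b2@6:L b4@7:R b3@8:L b1@10:L]
Beat 6 (L): throw ball2 h=6 -> lands@12:L; in-air after throw: [b4@7:R b3@8:L b1@10:L b2@12:L]
Beat 7 (R): throw ball4 h=4 -> lands@11:R; in-air after throw: [b3@8:L b1@10:L b4@11:R b2@12:L]
Beat 8 (L): throw ball3 h=1 -> lands@9:R; in-air after throw: [b3@9:R b1@10:L b4@11:R b2@12:L]
Beat 9 (R): throw ball3 h=4 -> lands@13:R; in-air after throw: [b1@10:L b4@11:R b2@12:L b3@13:R]
Beat 10 (L): throw ball1 h=5 -> lands@15:R; in-air after throw: [b4@11:R b2@12:L b3@13:R b1@15:R]
Beat 11 (R): throw ball4 h=6 -> lands@17:R; in-air after throw: [b2@12:L b3@13:R b1@15:R b4@17:R]
Ball 4: thrown@5 h=2 -> first land @7; rethrown@7 h=4 -> second land @11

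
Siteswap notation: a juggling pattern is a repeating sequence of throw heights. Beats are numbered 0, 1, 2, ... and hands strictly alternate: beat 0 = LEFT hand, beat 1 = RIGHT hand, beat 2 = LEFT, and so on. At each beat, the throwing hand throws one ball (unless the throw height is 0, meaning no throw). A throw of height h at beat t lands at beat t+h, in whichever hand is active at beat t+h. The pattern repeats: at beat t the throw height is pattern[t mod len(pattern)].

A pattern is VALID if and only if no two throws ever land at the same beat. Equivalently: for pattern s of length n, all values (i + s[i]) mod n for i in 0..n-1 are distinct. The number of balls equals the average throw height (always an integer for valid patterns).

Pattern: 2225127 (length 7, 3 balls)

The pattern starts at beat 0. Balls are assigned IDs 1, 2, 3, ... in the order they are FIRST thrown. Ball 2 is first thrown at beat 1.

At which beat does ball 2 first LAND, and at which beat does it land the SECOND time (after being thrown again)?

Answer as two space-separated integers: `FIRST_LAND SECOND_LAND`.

Answer: 3 8

Derivation:
Beat 0 (L): throw ball1 h=2 -> lands@2:L; in-air after throw: [b1@2:L]
Beat 1 (R): throw ball2 h=2 -> lands@3:R; in-air after throw: [b1@2:L b2@3:R]
Beat 2 (L): throw ball1 h=2 -> lands@4:L; in-air after throw: [b2@3:R b1@4:L]
Beat 3 (R): throw ball2 h=5 -> lands@8:L; in-air after throw: [b1@4:L b2@8:L]
Beat 4 (L): throw ball1 h=1 -> lands@5:R; in-air after throw: [b1@5:R b2@8:L]
Beat 5 (R): throw ball1 h=2 -> lands@7:R; in-air after throw: [b1@7:R b2@8:L]
Beat 6 (L): throw ball3 h=7 -> lands@13:R; in-air after throw: [b1@7:R b2@8:L b3@13:R]
Beat 7 (R): throw ball1 h=2 -> lands@9:R; in-air after throw: [b2@8:L b1@9:R b3@13:R]
Beat 8 (L): throw ball2 h=2 -> lands@10:L; in-air after throw: [b1@9:R b2@10:L b3@13:R]
Ball 2: thrown@1 h=2 -> first land @3; rethrown@3 h=5 -> second land @8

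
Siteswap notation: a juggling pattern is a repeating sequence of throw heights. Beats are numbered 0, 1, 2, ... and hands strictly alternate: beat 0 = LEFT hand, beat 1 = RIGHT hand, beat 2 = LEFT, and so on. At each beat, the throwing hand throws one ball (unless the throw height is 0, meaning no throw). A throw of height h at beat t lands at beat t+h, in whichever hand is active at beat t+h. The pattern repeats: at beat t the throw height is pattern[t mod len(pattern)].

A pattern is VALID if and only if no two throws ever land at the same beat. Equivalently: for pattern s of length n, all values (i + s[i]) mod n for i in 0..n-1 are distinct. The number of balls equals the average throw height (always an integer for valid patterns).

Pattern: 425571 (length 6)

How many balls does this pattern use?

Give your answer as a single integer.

Pattern = [4, 2, 5, 5, 7, 1], length n = 6
  position 0: throw height = 4, running sum = 4
  position 1: throw height = 2, running sum = 6
  position 2: throw height = 5, running sum = 11
  position 3: throw height = 5, running sum = 16
  position 4: throw height = 7, running sum = 23
  position 5: throw height = 1, running sum = 24
Total sum = 24; balls = sum / n = 24 / 6 = 4

Answer: 4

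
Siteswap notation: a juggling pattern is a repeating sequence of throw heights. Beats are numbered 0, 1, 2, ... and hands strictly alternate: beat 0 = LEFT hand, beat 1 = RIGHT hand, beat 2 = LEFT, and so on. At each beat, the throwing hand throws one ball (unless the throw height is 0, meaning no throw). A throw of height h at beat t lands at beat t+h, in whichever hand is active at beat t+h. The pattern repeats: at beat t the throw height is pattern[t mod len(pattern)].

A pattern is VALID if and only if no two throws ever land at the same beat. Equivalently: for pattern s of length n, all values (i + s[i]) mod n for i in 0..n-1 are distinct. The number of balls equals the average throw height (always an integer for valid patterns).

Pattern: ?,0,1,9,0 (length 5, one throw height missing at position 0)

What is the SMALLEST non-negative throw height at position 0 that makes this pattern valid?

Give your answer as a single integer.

Answer: 0

Derivation:
i=0: s[i]=? (unknown)
i=1: (1 + 0) mod 5 = 1
i=2: (2 + 1) mod 5 = 3
i=3: (3 + 9) mod 5 = 2
i=4: (4 + 0) mod 5 = 4
Known residues: [1, 2, 3, 4]; need a permutation of 0..4, so missing residue r = 0
Need (0 + s) mod 5 = 0; smallest s = (0 - 0) mod 5 = 0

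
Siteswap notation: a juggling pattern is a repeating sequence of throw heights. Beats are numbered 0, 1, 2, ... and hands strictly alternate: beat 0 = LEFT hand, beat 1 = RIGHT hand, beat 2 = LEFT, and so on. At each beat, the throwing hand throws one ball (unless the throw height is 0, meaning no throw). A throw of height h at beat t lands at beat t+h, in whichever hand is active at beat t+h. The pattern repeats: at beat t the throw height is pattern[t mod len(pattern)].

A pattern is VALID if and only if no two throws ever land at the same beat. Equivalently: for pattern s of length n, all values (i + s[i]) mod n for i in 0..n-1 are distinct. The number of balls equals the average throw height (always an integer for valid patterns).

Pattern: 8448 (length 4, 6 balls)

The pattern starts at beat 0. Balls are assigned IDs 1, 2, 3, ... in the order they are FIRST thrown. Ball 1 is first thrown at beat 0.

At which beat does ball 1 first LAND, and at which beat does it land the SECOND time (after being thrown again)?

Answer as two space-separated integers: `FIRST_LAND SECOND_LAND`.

Answer: 8 16

Derivation:
Beat 0 (L): throw ball1 h=8 -> lands@8:L; in-air after throw: [b1@8:L]
Beat 1 (R): throw ball2 h=4 -> lands@5:R; in-air after throw: [b2@5:R b1@8:L]
Beat 2 (L): throw ball3 h=4 -> lands@6:L; in-air after throw: [b2@5:R b3@6:L b1@8:L]
Beat 3 (R): throw ball4 h=8 -> lands@11:R; in-air after throw: [b2@5:R b3@6:L b1@8:L b4@11:R]
Beat 4 (L): throw ball5 h=8 -> lands@12:L; in-air after throw: [b2@5:R b3@6:L b1@8:L b4@11:R b5@12:L]
Beat 5 (R): throw ball2 h=4 -> lands@9:R; in-air after throw: [b3@6:L b1@8:L b2@9:R b4@11:R b5@12:L]
Beat 6 (L): throw ball3 h=4 -> lands@10:L; in-air after throw: [b1@8:L b2@9:R b3@10:L b4@11:R b5@12:L]
Beat 7 (R): throw ball6 h=8 -> lands@15:R; in-air after throw: [b1@8:L b2@9:R b3@10:L b4@11:R b5@12:L b6@15:R]
Beat 8 (L): throw ball1 h=8 -> lands@16:L; in-air after throw: [b2@9:R b3@10:L b4@11:R b5@12:L b6@15:R b1@16:L]
Beat 9 (R): throw ball2 h=4 -> lands@13:R; in-air after throw: [b3@10:L b4@11:R b5@12:L b2@13:R b6@15:R b1@16:L]
Beat 10 (L): throw ball3 h=4 -> lands@14:L; in-air after throw: [b4@11:R b5@12:L b2@13:R b3@14:L b6@15:R b1@16:L]
Beat 11 (R): throw ball4 h=8 -> lands@19:R; in-air after throw: [b5@12:L b2@13:R b3@14:L b6@15:R b1@16:L b4@19:R]
Beat 12 (L): throw ball5 h=8 -> lands@20:L; in-air after throw: [b2@13:R b3@14:L b6@15:R b1@16:L b4@19:R b5@20:L]
Beat 13 (R): throw ball2 h=4 -> lands@17:R; in-air after throw: [b3@14:L b6@15:R b1@16:L b2@17:R b4@19:R b5@20:L]
Beat 14 (L): throw ball3 h=4 -> lands@18:L; in-air after throw: [b6@15:R b1@16:L b2@17:R b3@18:L b4@19:R b5@20:L]
Beat 15 (R): throw ball6 h=8 -> lands@23:R; in-air after throw: [b1@16:L b2@17:R b3@18:L b4@19:R b5@20:L b6@23:R]
Beat 16 (L): throw ball1 h=8 -> lands@24:L; in-air after throw: [b2@17:R b3@18:L b4@19:R b5@20:L b6@23:R b1@24:L]
Ball 1: thrown@0 h=8 -> first land @8; rethrown@8 h=8 -> second land @16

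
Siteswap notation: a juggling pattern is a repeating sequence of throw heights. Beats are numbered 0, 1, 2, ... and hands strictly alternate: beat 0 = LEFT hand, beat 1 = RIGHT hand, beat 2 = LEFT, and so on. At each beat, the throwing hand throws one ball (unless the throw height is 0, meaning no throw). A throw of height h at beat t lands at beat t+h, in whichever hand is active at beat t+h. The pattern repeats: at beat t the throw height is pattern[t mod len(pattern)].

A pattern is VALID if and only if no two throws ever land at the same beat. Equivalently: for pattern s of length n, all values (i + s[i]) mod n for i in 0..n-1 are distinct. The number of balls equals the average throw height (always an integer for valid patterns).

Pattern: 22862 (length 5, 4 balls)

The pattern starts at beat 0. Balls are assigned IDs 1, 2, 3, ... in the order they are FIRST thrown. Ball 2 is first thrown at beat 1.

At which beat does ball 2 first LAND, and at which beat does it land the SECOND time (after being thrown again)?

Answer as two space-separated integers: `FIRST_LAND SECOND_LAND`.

Beat 0 (L): throw ball1 h=2 -> lands@2:L; in-air after throw: [b1@2:L]
Beat 1 (R): throw ball2 h=2 -> lands@3:R; in-air after throw: [b1@2:L b2@3:R]
Beat 2 (L): throw ball1 h=8 -> lands@10:L; in-air after throw: [b2@3:R b1@10:L]
Beat 3 (R): throw ball2 h=6 -> lands@9:R; in-air after throw: [b2@9:R b1@10:L]
Beat 4 (L): throw ball3 h=2 -> lands@6:L; in-air after throw: [b3@6:L b2@9:R b1@10:L]
Beat 5 (R): throw ball4 h=2 -> lands@7:R; in-air after throw: [b3@6:L b4@7:R b2@9:R b1@10:L]
Beat 6 (L): throw ball3 h=2 -> lands@8:L; in-air after throw: [b4@7:R b3@8:L b2@9:R b1@10:L]
Beat 7 (R): throw ball4 h=8 -> lands@15:R; in-air after throw: [b3@8:L b2@9:R b1@10:L b4@15:R]
Beat 8 (L): throw ball3 h=6 -> lands@14:L; in-air after throw: [b2@9:R b1@10:L b3@14:L b4@15:R]
Beat 9 (R): throw ball2 h=2 -> lands@11:R; in-air after throw: [b1@10:L b2@11:R b3@14:L b4@15:R]
Ball 2: thrown@1 h=2 -> first land @3; rethrown@3 h=6 -> second land @9

Answer: 3 9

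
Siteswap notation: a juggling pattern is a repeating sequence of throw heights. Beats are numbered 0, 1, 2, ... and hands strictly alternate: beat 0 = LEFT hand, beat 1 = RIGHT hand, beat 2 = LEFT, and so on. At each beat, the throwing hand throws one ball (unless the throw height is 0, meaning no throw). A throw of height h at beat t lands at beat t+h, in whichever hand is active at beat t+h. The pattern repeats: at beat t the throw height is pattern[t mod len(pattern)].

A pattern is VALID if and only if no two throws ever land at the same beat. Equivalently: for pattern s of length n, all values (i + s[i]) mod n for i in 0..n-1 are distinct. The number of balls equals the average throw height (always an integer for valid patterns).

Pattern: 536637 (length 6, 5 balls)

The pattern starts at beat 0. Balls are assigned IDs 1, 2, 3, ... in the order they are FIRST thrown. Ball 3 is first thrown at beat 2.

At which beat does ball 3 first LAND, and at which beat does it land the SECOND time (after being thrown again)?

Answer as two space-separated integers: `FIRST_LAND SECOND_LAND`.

Answer: 8 14

Derivation:
Beat 0 (L): throw ball1 h=5 -> lands@5:R; in-air after throw: [b1@5:R]
Beat 1 (R): throw ball2 h=3 -> lands@4:L; in-air after throw: [b2@4:L b1@5:R]
Beat 2 (L): throw ball3 h=6 -> lands@8:L; in-air after throw: [b2@4:L b1@5:R b3@8:L]
Beat 3 (R): throw ball4 h=6 -> lands@9:R; in-air after throw: [b2@4:L b1@5:R b3@8:L b4@9:R]
Beat 4 (L): throw ball2 h=3 -> lands@7:R; in-air after throw: [b1@5:R b2@7:R b3@8:L b4@9:R]
Beat 5 (R): throw ball1 h=7 -> lands@12:L; in-air after throw: [b2@7:R b3@8:L b4@9:R b1@12:L]
Beat 6 (L): throw ball5 h=5 -> lands@11:R; in-air after throw: [b2@7:R b3@8:L b4@9:R b5@11:R b1@12:L]
Beat 7 (R): throw ball2 h=3 -> lands@10:L; in-air after throw: [b3@8:L b4@9:R b2@10:L b5@11:R b1@12:L]
Beat 8 (L): throw ball3 h=6 -> lands@14:L; in-air after throw: [b4@9:R b2@10:L b5@11:R b1@12:L b3@14:L]
Beat 9 (R): throw ball4 h=6 -> lands@15:R; in-air after throw: [b2@10:L b5@11:R b1@12:L b3@14:L b4@15:R]
Beat 10 (L): throw ball2 h=3 -> lands@13:R; in-air after throw: [b5@11:R b1@12:L b2@13:R b3@14:L b4@15:R]
Beat 11 (R): throw ball5 h=7 -> lands@18:L; in-air after throw: [b1@12:L b2@13:R b3@14:L b4@15:R b5@18:L]
Beat 12 (L): throw ball1 h=5 -> lands@17:R; in-air after throw: [b2@13:R b3@14:L b4@15:R b1@17:R b5@18:L]
Beat 13 (R): throw ball2 h=3 -> lands@16:L; in-air after throw: [b3@14:L b4@15:R b2@16:L b1@17:R b5@18:L]
Beat 14 (L): throw ball3 h=6 -> lands@20:L; in-air after throw: [b4@15:R b2@16:L b1@17:R b5@18:L b3@20:L]
Ball 3: thrown@2 h=6 -> first land @8; rethrown@8 h=6 -> second land @14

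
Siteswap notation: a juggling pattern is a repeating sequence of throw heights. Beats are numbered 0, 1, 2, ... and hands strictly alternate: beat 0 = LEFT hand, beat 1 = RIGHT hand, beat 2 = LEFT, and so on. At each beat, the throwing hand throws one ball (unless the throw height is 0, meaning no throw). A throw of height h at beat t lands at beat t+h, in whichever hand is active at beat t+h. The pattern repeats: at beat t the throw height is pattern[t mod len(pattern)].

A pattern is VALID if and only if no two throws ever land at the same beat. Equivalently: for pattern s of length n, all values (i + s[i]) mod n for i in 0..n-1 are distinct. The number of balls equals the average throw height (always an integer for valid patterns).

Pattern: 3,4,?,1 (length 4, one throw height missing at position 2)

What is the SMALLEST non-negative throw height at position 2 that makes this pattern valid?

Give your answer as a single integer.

Answer: 0

Derivation:
i=0: (0 + 3) mod 4 = 3
i=1: (1 + 4) mod 4 = 1
i=2: s[i]=? (unknown)
i=3: (3 + 1) mod 4 = 0
Known residues: [0, 1, 3]; need a permutation of 0..3, so missing residue r = 2
Need (2 + s) mod 4 = 2; smallest s = (2 - 2) mod 4 = 0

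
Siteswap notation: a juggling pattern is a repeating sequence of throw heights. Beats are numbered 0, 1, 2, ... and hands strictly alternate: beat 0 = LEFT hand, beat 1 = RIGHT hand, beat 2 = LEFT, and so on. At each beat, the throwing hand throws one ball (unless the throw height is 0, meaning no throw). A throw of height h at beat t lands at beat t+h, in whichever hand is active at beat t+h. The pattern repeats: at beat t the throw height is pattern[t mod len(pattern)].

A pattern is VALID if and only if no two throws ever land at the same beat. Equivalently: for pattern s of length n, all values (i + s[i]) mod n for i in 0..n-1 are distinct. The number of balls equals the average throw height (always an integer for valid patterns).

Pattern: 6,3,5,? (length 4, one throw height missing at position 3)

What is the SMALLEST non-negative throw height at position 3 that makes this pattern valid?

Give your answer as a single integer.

i=0: (0 + 6) mod 4 = 2
i=1: (1 + 3) mod 4 = 0
i=2: (2 + 5) mod 4 = 3
i=3: s[i]=? (unknown)
Known residues: [0, 2, 3]; need a permutation of 0..3, so missing residue r = 1
Need (3 + s) mod 4 = 1; smallest s = (1 - 3) mod 4 = 2

Answer: 2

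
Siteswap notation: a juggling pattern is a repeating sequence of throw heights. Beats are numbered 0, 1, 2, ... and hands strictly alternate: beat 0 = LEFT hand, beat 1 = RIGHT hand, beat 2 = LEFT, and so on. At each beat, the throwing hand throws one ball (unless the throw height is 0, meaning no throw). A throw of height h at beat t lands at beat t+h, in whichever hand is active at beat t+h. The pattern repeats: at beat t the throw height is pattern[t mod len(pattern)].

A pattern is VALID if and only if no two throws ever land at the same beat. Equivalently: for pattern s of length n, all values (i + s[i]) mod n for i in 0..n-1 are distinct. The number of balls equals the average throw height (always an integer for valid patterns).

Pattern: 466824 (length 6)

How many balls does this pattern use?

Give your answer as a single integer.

Pattern = [4, 6, 6, 8, 2, 4], length n = 6
  position 0: throw height = 4, running sum = 4
  position 1: throw height = 6, running sum = 10
  position 2: throw height = 6, running sum = 16
  position 3: throw height = 8, running sum = 24
  position 4: throw height = 2, running sum = 26
  position 5: throw height = 4, running sum = 30
Total sum = 30; balls = sum / n = 30 / 6 = 5

Answer: 5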